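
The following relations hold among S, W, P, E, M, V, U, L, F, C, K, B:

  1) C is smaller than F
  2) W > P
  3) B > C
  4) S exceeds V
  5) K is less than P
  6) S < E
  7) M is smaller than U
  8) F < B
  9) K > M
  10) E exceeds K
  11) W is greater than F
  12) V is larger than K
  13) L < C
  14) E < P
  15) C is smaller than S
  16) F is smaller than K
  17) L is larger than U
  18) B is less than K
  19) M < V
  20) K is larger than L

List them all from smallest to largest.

Each adjacent pair is fixed by a given relation: M < U; U < L; L < C; C < F; F < B; B < K; K < V; V < S; S < E; E < P; P < W. Chaining them end to end gives the full order.

M < U < L < C < F < B < K < V < S < E < P < W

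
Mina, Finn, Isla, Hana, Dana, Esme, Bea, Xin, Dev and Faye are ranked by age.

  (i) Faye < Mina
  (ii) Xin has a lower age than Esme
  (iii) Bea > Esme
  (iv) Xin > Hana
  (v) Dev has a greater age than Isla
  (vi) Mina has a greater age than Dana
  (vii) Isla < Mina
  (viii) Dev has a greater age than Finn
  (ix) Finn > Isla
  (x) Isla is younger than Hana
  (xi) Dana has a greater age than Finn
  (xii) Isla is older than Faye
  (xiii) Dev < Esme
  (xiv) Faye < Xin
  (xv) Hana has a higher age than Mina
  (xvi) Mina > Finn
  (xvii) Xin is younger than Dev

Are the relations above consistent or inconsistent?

Every relation is compatible with Faye < Isla < Finn < Dana < Mina < Hana < Xin < Dev < Esme < Bea; the set is consistent.

consistent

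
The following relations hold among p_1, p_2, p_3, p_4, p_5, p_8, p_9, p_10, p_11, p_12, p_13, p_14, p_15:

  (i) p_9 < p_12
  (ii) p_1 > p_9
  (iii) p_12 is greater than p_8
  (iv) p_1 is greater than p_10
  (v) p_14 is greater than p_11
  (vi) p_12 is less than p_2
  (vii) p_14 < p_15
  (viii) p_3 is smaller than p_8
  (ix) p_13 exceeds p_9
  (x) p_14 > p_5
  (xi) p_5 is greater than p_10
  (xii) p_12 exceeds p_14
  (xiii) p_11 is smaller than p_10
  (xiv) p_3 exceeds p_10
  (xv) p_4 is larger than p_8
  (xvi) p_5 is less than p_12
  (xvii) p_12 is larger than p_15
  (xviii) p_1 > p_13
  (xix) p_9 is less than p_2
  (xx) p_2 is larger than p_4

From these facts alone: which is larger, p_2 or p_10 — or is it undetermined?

p_2

Following the relations from p_10: p_10 < p_5 < p_14 < p_12 < p_2.
So p_2 is larger.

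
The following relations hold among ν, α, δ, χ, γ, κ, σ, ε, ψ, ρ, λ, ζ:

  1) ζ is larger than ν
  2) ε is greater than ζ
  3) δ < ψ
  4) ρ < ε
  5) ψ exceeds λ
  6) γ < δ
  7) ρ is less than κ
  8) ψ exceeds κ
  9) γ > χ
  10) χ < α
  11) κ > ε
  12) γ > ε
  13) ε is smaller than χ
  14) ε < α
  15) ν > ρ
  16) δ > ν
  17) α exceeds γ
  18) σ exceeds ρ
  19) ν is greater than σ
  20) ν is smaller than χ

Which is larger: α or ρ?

The relevant relations are ρ < σ; σ < ν; ν < ζ; ζ < ε; ε < χ; χ < γ; γ < α.
Together: ρ < σ < ν < ζ < ε < χ < γ < α.
So ρ < α; α is the larger of the two.

α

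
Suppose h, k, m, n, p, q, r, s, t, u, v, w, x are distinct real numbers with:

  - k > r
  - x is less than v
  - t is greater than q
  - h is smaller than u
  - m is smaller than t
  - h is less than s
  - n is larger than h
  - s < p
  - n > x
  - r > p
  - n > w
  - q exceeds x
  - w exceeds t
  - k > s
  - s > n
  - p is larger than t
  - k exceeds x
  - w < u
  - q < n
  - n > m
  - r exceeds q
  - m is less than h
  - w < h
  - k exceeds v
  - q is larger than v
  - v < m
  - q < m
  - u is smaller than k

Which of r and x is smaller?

x

x < v < q < m < t < w < h < n < s < p < r, by transitivity through v, q, m, t, w, h, n, s, p.
So x < r; x is the smaller of the two.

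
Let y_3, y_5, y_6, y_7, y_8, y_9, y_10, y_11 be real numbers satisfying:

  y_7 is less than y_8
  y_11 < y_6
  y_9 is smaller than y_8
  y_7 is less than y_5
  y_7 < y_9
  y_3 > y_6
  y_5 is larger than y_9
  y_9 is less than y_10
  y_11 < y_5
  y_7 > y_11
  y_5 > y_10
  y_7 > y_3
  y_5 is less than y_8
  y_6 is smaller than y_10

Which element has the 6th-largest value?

Piecing the relations together gives one ordering: y_11 < y_6 < y_3 < y_7 < y_9 < y_10 < y_5 < y_8.
Counting 6 from the largest end gives y_3.

y_3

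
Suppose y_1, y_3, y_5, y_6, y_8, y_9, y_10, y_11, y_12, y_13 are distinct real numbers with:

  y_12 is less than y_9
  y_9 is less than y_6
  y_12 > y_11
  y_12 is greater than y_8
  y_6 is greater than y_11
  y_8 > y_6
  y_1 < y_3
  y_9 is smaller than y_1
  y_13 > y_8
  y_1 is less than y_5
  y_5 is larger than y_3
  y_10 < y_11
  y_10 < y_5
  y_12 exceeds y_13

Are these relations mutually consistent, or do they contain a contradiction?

inconsistent

We have y_9 < y_6 stated directly, yet also y_6 < y_8 < y_13 < y_12 < y_9 by chaining the others — so y_6 < y_9. Contradiction.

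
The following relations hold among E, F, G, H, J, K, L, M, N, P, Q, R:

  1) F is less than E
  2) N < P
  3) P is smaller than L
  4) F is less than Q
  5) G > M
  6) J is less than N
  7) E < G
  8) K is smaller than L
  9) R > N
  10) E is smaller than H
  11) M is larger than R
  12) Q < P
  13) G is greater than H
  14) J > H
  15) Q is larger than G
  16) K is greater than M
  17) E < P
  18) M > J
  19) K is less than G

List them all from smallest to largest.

F < E < H < J < N < R < M < K < G < Q < P < L

Nothing is placed below F, so it is least; from there F < E; E < H; H < J; J < N; N < R; R < M; M < K; K < G; G < Q; Q < P; P < L, each given directly.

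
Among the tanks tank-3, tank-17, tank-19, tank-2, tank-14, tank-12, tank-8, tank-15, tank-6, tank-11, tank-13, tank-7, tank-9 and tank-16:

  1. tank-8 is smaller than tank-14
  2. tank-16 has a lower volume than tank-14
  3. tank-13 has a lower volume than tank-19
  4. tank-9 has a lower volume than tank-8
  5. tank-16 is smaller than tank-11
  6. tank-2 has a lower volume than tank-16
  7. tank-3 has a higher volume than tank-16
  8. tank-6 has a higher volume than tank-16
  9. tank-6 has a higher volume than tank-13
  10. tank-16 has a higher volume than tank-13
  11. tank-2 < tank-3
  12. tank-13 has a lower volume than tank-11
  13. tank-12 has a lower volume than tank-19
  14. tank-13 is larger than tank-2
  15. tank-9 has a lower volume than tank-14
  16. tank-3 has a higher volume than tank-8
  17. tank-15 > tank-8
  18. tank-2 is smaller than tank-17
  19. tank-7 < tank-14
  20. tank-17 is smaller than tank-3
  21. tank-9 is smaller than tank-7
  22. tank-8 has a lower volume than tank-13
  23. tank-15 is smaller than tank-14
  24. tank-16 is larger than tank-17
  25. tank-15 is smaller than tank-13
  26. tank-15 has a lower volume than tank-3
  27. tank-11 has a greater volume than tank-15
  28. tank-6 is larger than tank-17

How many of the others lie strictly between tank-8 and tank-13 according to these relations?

Chaining upward from tank-8 reaches: tank-15, tank-16, tank-6, tank-19, tank-11, tank-14, tank-3.
Chaining downward from tank-13 reaches: tank-9, tank-2, tank-15.
Strictly between tank-8 and tank-13 are those in both lists: tank-15 — 1 element.

1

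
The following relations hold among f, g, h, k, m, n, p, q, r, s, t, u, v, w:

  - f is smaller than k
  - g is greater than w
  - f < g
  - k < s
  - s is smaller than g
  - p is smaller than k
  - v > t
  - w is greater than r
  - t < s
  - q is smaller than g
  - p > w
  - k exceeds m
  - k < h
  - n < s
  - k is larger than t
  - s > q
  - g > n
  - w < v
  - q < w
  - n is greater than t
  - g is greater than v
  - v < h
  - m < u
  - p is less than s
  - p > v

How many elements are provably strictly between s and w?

The relations place w below s. An element lies strictly between them when it is forced above w and also forced below s.
Above w: {v, p, k, h, g}. Below s: {m, f, r, q, t, v, p, k, n}.
Intersection: {v, p, k} — 3.

3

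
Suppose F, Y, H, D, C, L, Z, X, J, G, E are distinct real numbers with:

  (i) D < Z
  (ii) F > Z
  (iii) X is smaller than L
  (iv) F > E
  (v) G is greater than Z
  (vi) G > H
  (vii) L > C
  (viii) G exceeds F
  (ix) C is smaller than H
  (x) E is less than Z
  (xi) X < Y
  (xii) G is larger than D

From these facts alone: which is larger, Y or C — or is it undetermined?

undetermined

Following every chain through C: above C we get H, G, L.
Y is not reached, and no chain runs the other way from Y to C.
So the given relations leave the order of C and Y undetermined.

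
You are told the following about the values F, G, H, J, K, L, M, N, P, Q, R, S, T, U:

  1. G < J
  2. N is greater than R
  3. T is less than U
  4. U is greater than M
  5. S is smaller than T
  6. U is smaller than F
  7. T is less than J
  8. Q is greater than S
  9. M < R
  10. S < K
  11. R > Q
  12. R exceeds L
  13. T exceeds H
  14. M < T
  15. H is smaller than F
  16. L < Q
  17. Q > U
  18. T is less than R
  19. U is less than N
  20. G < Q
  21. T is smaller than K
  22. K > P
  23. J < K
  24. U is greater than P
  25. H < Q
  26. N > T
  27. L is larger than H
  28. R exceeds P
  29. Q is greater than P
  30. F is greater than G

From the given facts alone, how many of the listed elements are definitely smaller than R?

From R the given relations immediately reach M, P, T, L, Q.
From those, H, S, G, U — 9 in total.
Nothing else is reachable below R; 9 in all.

9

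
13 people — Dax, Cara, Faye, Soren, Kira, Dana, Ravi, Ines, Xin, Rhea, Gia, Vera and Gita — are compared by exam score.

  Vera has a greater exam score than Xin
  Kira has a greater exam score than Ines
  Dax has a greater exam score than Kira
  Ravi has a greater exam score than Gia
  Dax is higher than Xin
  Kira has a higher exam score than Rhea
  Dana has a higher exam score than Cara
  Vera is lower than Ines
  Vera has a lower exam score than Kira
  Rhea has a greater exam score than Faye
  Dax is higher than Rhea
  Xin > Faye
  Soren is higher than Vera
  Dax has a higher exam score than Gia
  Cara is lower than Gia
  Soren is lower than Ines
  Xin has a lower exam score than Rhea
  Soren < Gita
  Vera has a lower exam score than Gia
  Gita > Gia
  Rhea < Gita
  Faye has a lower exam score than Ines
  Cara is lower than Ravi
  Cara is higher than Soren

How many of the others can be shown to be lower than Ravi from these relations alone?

The elements the relations force below Ravi are Faye, Xin, Vera, Soren, Cara, Gia — no chain reaches any other.
That is 6.

6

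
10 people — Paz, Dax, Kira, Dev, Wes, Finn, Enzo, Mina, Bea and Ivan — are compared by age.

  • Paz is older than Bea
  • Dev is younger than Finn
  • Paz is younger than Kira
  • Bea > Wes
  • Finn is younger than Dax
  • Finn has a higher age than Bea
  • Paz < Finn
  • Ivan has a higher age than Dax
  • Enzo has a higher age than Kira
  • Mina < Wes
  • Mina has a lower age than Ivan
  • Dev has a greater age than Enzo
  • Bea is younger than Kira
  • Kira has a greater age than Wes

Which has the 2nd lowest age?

The consecutive relations fix a unique order: Mina < Wes < Bea < Paz < Kira < Enzo < Dev < Finn < Dax < Ivan.
The 2nd smallest is Wes.

Wes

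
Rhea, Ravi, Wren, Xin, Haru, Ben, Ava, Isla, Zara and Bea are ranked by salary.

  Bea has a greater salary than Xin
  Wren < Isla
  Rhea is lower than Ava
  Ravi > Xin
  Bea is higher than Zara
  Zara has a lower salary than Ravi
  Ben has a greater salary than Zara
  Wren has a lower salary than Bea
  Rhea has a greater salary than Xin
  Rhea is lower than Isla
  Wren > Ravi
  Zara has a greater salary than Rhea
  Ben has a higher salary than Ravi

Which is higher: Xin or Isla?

Isla

Chaining the given relations: Xin < Rhea < Zara < Ravi < Wren < Isla.
So Xin < Isla; Isla is the higher of the two.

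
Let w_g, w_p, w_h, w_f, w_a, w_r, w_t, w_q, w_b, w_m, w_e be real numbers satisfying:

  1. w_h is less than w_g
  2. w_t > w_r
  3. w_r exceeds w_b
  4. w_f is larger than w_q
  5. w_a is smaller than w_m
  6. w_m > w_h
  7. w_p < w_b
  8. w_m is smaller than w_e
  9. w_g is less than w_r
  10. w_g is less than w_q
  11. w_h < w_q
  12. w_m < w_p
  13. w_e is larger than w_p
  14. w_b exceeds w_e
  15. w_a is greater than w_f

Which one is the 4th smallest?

The consecutive relations fix a unique order: w_h < w_g < w_q < w_f < w_a < w_m < w_p < w_e < w_b < w_r < w_t.
The 4th smallest is w_f.

w_f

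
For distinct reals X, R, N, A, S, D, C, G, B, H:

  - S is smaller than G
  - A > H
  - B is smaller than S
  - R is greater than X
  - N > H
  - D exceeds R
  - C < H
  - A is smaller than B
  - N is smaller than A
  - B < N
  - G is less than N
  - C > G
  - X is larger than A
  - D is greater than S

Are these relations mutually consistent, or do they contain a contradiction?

inconsistent

Chaining the given relations yields B < S < G < C < H < N < A, so B < A. But one relation states A < B. These cannot both hold.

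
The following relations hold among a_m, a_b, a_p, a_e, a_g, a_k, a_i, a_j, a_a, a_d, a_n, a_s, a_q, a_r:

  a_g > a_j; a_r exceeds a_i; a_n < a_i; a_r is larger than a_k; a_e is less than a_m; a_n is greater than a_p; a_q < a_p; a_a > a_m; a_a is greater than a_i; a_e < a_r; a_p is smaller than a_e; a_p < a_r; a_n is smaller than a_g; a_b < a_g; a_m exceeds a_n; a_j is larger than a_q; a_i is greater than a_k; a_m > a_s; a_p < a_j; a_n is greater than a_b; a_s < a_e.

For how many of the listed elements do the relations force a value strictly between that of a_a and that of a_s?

2

The relations place a_s below a_a. An element lies strictly between them when it is forced above a_s and also forced below a_a.
Above a_s: {a_e, a_m, a_r}. Below a_a: {a_q, a_p, a_k, a_e, a_b, a_n, a_i, a_m}.
Intersection: {a_e, a_m} — 2.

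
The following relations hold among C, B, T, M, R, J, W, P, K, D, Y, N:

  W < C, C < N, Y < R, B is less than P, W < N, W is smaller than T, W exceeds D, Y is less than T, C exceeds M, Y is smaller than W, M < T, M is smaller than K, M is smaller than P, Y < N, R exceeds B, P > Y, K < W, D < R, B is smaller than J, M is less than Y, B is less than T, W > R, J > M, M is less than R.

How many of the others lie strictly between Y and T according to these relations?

Chaining upward from Y reaches: P, R, W, C, N.
Chaining downward from T reaches: M, B, D, R, K, W.
Strictly between Y and T are those in both lists: R, W — 2 elements.

2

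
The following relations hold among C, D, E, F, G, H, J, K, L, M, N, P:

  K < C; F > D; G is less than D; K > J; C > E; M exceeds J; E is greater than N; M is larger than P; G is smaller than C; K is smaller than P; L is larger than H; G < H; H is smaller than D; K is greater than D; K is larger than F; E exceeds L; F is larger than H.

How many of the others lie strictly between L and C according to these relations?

1

The relations place L below C. An element lies strictly between them when it is forced above L and also forced below C.
Above L: {E}. Below C: {G, H, D, F, J, N, E, K}.
Intersection: {E} — 1.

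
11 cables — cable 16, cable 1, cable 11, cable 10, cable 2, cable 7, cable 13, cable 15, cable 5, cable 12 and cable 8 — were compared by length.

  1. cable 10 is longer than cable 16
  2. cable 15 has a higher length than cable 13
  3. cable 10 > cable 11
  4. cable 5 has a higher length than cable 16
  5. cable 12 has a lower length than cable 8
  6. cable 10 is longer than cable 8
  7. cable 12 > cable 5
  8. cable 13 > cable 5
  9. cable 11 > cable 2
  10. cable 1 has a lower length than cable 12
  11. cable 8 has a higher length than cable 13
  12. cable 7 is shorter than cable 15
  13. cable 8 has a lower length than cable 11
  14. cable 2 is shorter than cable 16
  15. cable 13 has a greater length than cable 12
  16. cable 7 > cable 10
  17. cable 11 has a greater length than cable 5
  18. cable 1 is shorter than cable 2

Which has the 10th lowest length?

cable 7

Chaining the given pairs: cable 1 < cable 2 < cable 16 < cable 5 < cable 12 < cable 13 < cable 8 < cable 11 < cable 10 < cable 7 < cable 15.
Counting 10 from the smallest end gives cable 7.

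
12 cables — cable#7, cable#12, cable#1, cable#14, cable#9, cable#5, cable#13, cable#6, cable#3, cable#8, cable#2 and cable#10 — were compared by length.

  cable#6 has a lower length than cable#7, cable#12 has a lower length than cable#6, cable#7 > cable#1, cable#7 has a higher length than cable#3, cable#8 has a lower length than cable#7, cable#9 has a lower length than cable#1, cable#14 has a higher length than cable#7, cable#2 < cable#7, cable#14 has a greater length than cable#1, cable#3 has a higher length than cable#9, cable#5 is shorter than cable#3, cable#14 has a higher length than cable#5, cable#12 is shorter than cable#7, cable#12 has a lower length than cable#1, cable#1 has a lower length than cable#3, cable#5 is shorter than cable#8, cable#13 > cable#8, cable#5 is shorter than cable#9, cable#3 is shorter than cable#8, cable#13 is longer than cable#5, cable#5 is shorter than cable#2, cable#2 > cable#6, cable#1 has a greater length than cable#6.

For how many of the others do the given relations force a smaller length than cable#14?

9

From cable#14 the given relations immediately reach cable#5, cable#1, cable#7.
From those, cable#12, cable#6, cable#9, cable#2, cable#3, cable#8 — 9 in total.
No other element is forced below cable#14 by the given relations, so the count is 9.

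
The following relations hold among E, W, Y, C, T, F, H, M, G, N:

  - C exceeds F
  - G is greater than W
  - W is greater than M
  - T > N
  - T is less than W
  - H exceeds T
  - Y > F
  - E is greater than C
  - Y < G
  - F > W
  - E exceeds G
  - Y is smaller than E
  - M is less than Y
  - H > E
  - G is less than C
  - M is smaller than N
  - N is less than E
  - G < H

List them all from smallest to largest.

M < N < T < W < F < Y < G < C < E < H

Nothing is placed below M, so it is least; from there M < N; N < T; T < W; W < F; F < Y; Y < G; G < C; C < E; E < H, each given directly.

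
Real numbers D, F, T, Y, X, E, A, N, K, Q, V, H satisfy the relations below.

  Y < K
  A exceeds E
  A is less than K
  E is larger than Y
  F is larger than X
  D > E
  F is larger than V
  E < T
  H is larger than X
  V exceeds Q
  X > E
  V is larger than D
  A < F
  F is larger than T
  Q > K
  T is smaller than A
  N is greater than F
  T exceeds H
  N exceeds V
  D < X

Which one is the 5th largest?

Piecing the relations together gives one ordering: Y < E < D < X < H < T < A < K < Q < V < F < N.
Counting 5 from the largest end gives K.

K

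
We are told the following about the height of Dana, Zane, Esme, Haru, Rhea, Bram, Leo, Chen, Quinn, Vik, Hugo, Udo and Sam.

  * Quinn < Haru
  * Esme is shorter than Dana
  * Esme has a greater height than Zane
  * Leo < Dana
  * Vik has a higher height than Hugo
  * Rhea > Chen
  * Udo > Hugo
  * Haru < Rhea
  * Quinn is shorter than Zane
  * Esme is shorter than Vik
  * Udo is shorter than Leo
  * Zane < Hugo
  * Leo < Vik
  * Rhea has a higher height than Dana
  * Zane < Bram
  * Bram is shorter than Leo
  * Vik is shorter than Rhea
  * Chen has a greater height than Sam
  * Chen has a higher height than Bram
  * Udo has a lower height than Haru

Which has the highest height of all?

Chaining downward from Rhea: directly below it, Chen, Haru, Dana, Vik; then Sam, Quinn, Hugo, Bram, Udo, Leo, Esme; then Zane.
That covers every other element, and nothing is given above Rhea, so Rhea is the highest height.

Rhea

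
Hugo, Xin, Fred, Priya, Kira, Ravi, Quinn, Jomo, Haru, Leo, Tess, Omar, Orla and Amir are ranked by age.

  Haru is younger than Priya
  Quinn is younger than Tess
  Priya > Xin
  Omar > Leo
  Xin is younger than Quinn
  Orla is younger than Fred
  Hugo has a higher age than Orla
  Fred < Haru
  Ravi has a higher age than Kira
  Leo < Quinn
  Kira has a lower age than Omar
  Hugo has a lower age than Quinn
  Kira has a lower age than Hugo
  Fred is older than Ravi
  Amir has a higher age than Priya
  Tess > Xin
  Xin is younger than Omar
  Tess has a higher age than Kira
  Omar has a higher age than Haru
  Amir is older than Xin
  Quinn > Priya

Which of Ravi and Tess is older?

Tess

Chaining the given relations: Ravi < Fred < Haru < Priya < Quinn < Tess.
So Ravi < Tess; Tess is the older of the two.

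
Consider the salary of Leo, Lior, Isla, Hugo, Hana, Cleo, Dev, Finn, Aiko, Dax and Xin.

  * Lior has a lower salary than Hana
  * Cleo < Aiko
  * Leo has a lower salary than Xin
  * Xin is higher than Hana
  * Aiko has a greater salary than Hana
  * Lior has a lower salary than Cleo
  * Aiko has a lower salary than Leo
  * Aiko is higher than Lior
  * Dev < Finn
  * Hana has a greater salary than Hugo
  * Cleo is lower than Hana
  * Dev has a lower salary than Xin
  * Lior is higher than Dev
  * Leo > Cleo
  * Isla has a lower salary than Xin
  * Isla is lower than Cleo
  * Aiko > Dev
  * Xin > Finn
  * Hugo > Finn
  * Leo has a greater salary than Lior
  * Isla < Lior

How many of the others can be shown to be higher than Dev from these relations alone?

8

The elements the relations force above Dev are Finn, Hugo, Lior, Cleo, Hana, Aiko, Leo, Xin — no chain reaches any other.
That is 8.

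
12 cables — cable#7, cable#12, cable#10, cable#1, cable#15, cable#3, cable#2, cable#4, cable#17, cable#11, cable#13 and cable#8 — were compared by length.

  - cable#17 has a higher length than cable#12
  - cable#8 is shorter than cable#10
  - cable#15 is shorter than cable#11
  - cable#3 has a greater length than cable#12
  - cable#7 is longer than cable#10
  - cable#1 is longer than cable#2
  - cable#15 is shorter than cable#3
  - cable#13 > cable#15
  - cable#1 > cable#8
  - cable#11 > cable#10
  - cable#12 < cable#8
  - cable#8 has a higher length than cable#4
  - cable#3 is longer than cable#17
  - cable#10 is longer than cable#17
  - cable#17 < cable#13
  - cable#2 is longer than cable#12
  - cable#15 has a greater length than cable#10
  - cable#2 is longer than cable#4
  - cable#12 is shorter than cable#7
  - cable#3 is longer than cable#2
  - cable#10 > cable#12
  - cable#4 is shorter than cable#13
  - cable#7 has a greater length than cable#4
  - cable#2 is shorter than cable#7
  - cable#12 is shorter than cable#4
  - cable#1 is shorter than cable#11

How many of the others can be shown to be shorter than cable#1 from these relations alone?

From cable#1 the given relations immediately reach cable#2, cable#8.
From those, cable#12, cable#4 — 4 in total.
Nothing else is reachable below cable#1; 4 in all.

4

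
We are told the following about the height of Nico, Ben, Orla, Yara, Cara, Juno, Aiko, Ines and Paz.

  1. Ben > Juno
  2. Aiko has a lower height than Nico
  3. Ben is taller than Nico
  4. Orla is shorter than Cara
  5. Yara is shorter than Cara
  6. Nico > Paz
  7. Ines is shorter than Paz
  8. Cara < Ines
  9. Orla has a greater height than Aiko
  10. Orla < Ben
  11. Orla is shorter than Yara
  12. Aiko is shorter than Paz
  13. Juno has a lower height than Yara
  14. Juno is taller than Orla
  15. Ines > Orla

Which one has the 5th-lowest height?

Cara

Piecing the relations together gives one ordering: Aiko < Orla < Juno < Yara < Cara < Ines < Paz < Nico < Ben.
The 5th smallest is Cara.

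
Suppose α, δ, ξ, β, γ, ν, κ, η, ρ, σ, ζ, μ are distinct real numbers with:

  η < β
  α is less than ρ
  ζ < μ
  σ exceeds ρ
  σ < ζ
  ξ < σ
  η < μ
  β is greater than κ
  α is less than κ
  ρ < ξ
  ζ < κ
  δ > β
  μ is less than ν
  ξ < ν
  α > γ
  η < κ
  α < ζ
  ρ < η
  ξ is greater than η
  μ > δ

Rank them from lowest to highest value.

Each adjacent pair is fixed by a given relation: γ < α; α < ρ; ρ < η; η < ξ; ξ < σ; σ < ζ; ζ < κ; κ < β; β < δ; δ < μ; μ < ν. Chaining them end to end gives the full order.

γ < α < ρ < η < ξ < σ < ζ < κ < β < δ < μ < ν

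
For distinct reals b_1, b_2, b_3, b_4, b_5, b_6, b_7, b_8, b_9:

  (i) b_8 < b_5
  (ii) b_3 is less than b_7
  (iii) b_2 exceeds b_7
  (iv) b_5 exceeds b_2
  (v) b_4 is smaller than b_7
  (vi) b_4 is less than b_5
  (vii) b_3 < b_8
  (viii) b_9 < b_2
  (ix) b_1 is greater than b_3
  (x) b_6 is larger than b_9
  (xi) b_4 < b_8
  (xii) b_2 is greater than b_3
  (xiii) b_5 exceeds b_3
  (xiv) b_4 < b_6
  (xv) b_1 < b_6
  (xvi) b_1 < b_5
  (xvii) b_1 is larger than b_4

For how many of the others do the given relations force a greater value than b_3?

6

Directly above b_3: b_7, b_8, b_2, b_1, b_5.
One step further: b_6 (6 so far).
Nothing else is reachable above b_3; 6 in all.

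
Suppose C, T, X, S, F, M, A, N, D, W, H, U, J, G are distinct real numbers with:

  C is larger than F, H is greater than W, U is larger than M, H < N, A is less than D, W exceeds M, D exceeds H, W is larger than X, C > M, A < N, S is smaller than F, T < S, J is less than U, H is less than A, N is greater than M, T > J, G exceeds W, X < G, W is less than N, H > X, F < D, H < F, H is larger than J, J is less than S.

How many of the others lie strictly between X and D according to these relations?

The relations place X below D. An element lies strictly between them when it is forced above X and also forced below D.
Above X: {W, G, H, F, C, A, N}. Below D: {J, T, M, W, H, S, F, A}.
Intersection: {W, H, F, A} — 4.

4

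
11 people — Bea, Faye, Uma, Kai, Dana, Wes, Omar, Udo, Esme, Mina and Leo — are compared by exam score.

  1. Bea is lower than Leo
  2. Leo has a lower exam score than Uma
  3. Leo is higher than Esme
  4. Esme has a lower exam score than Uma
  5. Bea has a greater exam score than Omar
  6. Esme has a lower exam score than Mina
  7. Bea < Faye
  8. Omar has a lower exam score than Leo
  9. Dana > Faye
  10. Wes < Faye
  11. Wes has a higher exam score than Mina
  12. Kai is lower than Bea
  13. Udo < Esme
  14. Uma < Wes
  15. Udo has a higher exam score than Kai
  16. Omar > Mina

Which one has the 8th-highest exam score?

Piecing the relations together gives one ordering: Kai < Udo < Esme < Mina < Omar < Bea < Leo < Uma < Wes < Faye < Dana.
Counting 8 from the largest end gives Mina.

Mina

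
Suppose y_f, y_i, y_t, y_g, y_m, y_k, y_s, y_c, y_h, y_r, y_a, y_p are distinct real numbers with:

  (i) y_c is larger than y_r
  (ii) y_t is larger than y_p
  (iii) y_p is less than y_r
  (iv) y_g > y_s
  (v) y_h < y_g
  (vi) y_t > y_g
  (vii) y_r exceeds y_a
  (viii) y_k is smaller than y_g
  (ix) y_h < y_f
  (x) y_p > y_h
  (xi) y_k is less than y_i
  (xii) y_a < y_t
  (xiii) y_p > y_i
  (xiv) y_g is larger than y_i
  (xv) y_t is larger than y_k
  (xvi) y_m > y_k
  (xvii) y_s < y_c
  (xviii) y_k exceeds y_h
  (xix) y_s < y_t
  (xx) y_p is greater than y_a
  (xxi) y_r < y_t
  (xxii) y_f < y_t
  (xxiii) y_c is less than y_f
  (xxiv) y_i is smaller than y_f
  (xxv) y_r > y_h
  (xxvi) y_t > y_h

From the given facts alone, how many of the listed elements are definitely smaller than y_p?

From y_p the given relations immediately reach y_h, y_i, y_a.
From those, y_k — 4 in total.
No other element is forced below y_p by the given relations, so the count is 4.

4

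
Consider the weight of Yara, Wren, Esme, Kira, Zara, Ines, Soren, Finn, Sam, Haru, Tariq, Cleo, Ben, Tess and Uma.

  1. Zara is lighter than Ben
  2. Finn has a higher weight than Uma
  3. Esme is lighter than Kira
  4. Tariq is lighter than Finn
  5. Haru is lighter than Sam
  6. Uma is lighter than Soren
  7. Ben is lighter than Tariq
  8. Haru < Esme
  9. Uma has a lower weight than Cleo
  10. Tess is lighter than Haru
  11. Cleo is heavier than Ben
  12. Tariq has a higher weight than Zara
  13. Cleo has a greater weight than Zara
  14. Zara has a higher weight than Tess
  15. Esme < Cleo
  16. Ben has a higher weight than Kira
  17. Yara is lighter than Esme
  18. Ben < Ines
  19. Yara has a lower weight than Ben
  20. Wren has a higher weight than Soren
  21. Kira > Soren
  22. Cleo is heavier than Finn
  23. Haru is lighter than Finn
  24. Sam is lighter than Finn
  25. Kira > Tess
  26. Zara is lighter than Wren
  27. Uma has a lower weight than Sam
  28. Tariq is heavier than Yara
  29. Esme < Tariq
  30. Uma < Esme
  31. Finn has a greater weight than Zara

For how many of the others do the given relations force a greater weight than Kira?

Directly above Kira: Ben.
One step further: Tariq, Ines, Cleo (4 so far).
One step further: Finn (5 so far).
No other element is forced above Kira by the given relations, so the count is 5.

5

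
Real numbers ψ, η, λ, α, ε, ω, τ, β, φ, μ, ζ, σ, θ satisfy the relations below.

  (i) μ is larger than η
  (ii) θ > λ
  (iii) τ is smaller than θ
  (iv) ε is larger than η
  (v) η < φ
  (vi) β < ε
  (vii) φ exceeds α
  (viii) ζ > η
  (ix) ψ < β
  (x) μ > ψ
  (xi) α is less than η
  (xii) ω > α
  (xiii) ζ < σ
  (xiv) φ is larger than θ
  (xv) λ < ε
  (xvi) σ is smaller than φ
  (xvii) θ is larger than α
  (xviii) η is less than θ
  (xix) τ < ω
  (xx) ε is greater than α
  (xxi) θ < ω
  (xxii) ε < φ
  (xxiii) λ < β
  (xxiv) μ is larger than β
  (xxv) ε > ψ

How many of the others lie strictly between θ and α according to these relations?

1

Chaining upward from α reaches: η, ω, ζ, ε, σ, φ, μ.
Chaining downward from θ reaches: λ, η, τ.
Strictly between α and θ are those in both lists: η — 1 element.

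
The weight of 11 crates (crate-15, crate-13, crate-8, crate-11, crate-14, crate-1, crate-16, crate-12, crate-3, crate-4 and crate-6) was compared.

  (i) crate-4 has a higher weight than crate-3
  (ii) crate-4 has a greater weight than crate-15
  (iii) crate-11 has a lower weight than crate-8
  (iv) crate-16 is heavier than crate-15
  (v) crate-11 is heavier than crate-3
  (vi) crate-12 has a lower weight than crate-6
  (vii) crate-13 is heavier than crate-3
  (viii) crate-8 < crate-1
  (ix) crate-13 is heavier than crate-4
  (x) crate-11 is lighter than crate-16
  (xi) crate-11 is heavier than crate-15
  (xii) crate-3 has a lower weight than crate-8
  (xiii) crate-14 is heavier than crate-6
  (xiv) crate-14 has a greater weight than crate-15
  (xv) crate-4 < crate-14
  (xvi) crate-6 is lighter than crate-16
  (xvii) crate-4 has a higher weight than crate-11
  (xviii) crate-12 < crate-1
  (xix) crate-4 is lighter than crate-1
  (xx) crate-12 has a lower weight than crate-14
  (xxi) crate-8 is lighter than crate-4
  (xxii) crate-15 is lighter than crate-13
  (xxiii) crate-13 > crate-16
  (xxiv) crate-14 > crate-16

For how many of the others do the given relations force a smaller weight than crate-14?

From crate-14 the given relations immediately reach crate-15, crate-12, crate-6, crate-16, crate-4.
From those, crate-3, crate-11, crate-8 — 8 in total.
No other element is forced below crate-14 by the given relations, so the count is 8.

8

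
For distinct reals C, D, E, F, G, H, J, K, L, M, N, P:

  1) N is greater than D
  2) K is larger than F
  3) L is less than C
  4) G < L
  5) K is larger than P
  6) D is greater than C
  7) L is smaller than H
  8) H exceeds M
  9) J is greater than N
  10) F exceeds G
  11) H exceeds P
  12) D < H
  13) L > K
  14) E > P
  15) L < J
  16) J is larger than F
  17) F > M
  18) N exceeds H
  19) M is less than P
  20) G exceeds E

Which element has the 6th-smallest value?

K

The consecutive relations fix a unique order: M < P < E < G < F < K < L < C < D < H < N < J.
The 6th smallest is K.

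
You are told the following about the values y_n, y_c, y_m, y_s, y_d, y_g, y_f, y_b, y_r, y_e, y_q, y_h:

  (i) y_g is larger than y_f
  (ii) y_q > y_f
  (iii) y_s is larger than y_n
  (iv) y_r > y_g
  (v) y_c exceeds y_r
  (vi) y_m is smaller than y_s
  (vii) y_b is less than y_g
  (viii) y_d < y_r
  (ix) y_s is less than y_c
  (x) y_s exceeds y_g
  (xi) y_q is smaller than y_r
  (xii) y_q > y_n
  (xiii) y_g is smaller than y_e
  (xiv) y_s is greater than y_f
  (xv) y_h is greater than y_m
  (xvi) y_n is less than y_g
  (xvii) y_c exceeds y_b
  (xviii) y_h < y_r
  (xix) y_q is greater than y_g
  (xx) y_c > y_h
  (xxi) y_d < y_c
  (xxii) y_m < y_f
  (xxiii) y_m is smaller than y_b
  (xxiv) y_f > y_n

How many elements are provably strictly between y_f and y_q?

1

Chaining upward from y_f reaches: y_g, y_s, y_e, y_r, y_c.
Chaining downward from y_q reaches: y_m, y_n, y_b, y_g.
Strictly between y_f and y_q are those in both lists: y_g — 1 element.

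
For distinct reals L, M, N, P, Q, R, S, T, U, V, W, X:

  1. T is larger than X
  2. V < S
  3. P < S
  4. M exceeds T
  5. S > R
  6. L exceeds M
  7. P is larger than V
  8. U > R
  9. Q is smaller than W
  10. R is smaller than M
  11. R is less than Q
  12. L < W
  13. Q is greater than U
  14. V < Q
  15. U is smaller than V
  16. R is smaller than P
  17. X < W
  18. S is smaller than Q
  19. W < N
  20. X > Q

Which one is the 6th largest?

The consecutive relations fix a unique order: R < U < V < P < S < Q < X < T < M < L < W < N.
The 6th largest is X.

X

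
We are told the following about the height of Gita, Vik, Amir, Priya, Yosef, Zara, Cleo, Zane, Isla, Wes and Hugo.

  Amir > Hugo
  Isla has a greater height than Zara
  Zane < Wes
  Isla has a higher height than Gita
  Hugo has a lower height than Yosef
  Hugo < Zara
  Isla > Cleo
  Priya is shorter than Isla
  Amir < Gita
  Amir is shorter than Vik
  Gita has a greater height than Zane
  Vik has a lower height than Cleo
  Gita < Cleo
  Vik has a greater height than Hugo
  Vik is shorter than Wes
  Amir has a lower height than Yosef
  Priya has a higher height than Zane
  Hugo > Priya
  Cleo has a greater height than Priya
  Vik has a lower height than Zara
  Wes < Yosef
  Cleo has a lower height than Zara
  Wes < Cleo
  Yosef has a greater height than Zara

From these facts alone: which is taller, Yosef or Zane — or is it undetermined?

Zane < Priya and Priya < Hugo give Zane < Hugo.
Then Hugo < Amir extends the chain to Amir.
With Amir < Vik: Zane < Priya < Hugo < Amir < Vik.
Then Vik < Wes extends the chain to Wes.
Then Wes < Cleo extends the chain to Cleo.
With Cleo < Zara: Zane < Priya < Hugo < Amir < Vik < Wes < Cleo < Zara.
With Zara < Yosef: Zane < Priya < Hugo < Amir < Vik < Wes < Cleo < Zara < Yosef.
So Yosef is taller.

Yosef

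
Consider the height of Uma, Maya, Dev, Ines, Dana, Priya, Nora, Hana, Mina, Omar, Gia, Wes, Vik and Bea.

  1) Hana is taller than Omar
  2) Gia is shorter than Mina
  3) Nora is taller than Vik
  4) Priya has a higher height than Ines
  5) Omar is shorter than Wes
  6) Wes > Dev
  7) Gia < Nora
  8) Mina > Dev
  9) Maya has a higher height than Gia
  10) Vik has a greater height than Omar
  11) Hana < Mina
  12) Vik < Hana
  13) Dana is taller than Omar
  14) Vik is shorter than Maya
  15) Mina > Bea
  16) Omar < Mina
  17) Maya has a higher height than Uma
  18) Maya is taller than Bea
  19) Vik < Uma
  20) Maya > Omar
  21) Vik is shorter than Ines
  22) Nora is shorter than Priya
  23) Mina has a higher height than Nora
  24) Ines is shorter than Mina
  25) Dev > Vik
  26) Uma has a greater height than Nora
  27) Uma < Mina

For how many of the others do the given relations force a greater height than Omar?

Directly above Omar: Vik, Dana, Hana, Maya, Wes, Mina.
One step further: Dev, Nora, Ines, Uma (10 so far).
One step further: Priya (11 so far).
Nothing else is reachable above Omar; 11 in all.

11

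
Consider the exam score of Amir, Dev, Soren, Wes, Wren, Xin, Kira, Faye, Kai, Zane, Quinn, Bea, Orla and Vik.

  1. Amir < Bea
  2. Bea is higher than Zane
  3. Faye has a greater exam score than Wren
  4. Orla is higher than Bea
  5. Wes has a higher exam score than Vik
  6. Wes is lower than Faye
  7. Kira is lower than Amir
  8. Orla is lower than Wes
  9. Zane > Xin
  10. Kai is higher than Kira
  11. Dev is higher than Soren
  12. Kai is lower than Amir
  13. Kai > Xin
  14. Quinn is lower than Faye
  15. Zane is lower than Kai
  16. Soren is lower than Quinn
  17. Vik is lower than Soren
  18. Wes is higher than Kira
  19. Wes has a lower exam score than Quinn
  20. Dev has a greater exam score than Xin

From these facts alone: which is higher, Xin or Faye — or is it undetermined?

Faye

The relevant relations are Xin < Zane; Zane < Kai; Kai < Amir; Amir < Bea; Bea < Orla; Orla < Wes; Wes < Quinn; Quinn < Faye.
Together: Xin < Zane < Kai < Amir < Bea < Orla < Wes < Quinn < Faye.
So Faye is higher.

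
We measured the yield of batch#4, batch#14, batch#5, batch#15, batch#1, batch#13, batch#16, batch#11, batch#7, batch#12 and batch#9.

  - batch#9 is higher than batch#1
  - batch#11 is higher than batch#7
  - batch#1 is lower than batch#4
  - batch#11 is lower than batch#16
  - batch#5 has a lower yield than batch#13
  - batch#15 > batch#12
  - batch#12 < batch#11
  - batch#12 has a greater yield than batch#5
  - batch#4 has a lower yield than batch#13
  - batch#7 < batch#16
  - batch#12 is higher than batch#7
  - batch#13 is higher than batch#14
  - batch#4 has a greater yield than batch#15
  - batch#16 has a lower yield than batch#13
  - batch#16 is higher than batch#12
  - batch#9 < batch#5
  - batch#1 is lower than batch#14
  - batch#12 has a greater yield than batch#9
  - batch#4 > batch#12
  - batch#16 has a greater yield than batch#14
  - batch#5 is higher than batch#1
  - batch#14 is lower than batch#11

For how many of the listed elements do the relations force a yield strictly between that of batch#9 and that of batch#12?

1

The relations place batch#9 below batch#12. An element lies strictly between them when it is forced above batch#9 and also forced below batch#12.
Above batch#9: {batch#5, batch#15, batch#11, batch#4, batch#16, batch#13}. Below batch#12: {batch#1, batch#5, batch#7}.
Intersection: {batch#5} — 1.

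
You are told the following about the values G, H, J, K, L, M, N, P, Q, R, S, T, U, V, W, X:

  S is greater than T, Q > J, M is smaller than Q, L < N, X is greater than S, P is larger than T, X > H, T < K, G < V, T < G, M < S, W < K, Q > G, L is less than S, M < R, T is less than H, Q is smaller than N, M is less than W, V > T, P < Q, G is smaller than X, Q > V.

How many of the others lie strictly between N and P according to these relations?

Chaining upward from P reaches: Q.
Chaining downward from N reaches: M, L, J, T, G, V, Q.
Strictly between P and N are those in both lists: Q — 1 element.

1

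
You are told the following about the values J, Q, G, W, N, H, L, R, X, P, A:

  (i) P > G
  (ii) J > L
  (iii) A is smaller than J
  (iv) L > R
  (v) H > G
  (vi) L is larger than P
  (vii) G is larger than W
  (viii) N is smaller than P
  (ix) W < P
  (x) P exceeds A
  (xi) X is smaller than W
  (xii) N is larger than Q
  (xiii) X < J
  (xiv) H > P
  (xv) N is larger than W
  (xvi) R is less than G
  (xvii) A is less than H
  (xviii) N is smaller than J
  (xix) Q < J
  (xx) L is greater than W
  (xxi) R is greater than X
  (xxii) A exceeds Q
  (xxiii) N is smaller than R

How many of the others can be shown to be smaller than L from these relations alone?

Directly below L: W, R, P.
One step further: X, N, G, A (7 so far).
One step further: Q (8 so far).
Nothing else is reachable below L; 8 in all.

8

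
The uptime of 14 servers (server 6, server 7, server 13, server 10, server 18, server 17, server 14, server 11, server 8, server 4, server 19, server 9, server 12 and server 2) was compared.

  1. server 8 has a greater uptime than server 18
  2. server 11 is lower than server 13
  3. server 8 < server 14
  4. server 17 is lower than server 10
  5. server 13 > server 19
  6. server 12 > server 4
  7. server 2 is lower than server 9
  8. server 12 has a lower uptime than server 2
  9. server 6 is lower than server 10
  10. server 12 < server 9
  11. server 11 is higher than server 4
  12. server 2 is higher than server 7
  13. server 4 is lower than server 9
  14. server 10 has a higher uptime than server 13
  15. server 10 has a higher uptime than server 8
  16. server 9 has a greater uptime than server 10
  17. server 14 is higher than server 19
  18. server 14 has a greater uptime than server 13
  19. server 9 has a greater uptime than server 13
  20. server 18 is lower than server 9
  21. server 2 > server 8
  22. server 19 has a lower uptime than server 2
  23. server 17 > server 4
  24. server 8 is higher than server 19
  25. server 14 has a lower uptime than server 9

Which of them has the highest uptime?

server 9

Chaining downward from server 9: directly below it, server 18, server 4, server 12, server 13, server 10, server 14, server 2; then server 19, server 8, server 17, server 6, server 11, server 7.
That covers every other element, and nothing is given above server 9, so server 9 is the highest uptime.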